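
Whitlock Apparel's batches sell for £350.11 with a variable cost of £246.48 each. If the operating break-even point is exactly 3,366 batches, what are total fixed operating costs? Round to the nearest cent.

Contribution margin per unit = £350.11 − £246.48 = £103.63.
Since BE = FC / CM, FC = 3,366 × £103.63 = £348,818.58.

£348,818.58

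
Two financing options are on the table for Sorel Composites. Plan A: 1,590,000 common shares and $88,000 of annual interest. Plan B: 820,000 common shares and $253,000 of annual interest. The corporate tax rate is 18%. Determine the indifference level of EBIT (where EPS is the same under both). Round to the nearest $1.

$428,714

At indifference, (EBIT − 88,000)(1 − t)/1,590,000 = (EBIT − 253,000)(1 − t)/820,000.
Cancelling (1 − t) and cross-multiplying: 820,000·(EBIT − 88,000) = 1,590,000·(EBIT − 253,000).
Solving, EBIT = (253,000·1,590,000 − 88,000·820,000) / (1,590,000 − 820,000) = 330,110,000,000 / 770,000 = 428,714.29.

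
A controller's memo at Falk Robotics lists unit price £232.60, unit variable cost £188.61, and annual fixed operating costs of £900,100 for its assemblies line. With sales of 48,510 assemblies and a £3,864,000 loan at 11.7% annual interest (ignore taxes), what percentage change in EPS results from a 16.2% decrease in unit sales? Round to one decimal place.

-44.2%

At 48,510 units, contribution = 48,510 × £43.99 = £2,133,954.90.
Operating income = contribution − fixed costs = £2,133,954.90 − £900,100 = £1,233,854.90.
After interest of £452,088.00, pre-tax earnings = £781,766.90.
DCL = total CM / (EBIT − I) = £2,133,954.90 / £781,766.90 = 2.7297.
EPS therefore changes by 2.7297 × (-16.2%) = -44.2%.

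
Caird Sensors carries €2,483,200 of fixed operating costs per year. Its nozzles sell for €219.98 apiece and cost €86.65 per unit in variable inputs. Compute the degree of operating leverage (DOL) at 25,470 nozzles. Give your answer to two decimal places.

Total contribution margin = 25,470 × €133.33 = €3,395,915.10.
EBIT = €3,395,915.10 − €2,483,200 = €912,715.10.
DOL = contribution ÷ EBIT = €3,395,915.10 ÷ €912,715.10 = 3.7207.

3.72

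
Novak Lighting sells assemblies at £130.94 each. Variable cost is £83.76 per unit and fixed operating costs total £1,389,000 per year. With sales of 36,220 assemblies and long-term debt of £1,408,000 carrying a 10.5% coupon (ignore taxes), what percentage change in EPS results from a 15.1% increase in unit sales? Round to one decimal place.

At 36,220 units, contribution = 36,220 × £47.18 = £1,708,859.60.
Operating income = contribution − fixed costs = £1,708,859.60 − £1,389,000 = £319,859.60.
Interest = £147,840.00, so EBIT − I = £172,019.60.
DCL = total CM / (EBIT − I) = £1,708,859.60 / £172,019.60 = 9.9341.
%ΔEPS = DCL × %ΔSales = 9.9341 × +15.1% = +150.0%.

+150.0%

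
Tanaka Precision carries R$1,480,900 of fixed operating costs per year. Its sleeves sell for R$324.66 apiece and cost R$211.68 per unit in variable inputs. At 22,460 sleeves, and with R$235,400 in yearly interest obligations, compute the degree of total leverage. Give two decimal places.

Contribution at this volume is 22,460 × R$112.98 = R$2,537,530.80.
Subtracting fixed costs: EBIT = R$2,537,530.80 − R$1,480,900 = R$1,056,630.80. Interest = R$235,400.00, so EBIT − I = R$821,230.80.
Degree of total leverage = total CM / (EBIT − interest) = R$2,537,530.80 / R$821,230.80 = 3.0899.

3.09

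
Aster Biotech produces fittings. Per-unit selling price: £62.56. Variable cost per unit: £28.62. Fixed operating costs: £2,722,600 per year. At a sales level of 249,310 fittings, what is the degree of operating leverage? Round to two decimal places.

Total contribution margin = 249,310 × £33.94 = £8,461,581.40.
EBIT = £8,461,581.40 − £2,722,600 = £5,738,981.40.
So DOL = total CM / EBIT = £8,461,581.40 / £5,738,981.40 = 1.4744.

1.47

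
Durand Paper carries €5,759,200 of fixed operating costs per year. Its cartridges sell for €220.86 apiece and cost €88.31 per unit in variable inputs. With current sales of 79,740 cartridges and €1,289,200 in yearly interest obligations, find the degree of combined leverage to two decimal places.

At 79,740 units, contribution = 79,740 × €132.55 = €10,569,537.00.
Subtracting fixed costs: EBIT = €10,569,537.00 − €5,759,200 = €4,810,337.00. Interest = €1,289,200.00, so EBIT − I = €3,521,137.00.
DCL = contribution ÷ (EBIT − I) = €10,569,537.00 ÷ €3,521,137.00 = 3.0017.

3.00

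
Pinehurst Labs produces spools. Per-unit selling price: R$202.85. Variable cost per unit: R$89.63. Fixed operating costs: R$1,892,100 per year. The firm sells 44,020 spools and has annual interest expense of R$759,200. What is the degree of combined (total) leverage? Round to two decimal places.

Total contribution margin = 44,020 × R$113.22 = R$4,983,944.40.
Subtracting fixed costs: EBIT = R$4,983,944.40 − R$1,892,100 = R$3,091,844.40. Interest = R$759,200.00, so EBIT − I = R$2,332,644.40.
DCL = contribution ÷ (EBIT − I) = R$4,983,944.40 ÷ R$2,332,644.40 = 2.1366.

2.14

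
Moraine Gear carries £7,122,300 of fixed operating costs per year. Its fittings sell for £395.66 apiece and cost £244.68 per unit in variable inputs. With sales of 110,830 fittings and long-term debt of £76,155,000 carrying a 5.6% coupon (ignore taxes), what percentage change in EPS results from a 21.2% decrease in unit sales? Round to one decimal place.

Contribution at this volume is 110,830 × £150.98 = £16,733,113.40.
Subtracting fixed costs: EBIT = £16,733,113.40 − £7,122,300 = £9,610,813.40.
Interest = £4,264,680.00, so EBIT − I = £5,346,133.40.
Degree of combined leverage = contribution ÷ (EBIT − I) = £16,733,113.40 ÷ £5,346,133.40 = 3.1299.
EPS therefore changes by 3.1299 × (-21.2%) = -66.4%.

-66.4%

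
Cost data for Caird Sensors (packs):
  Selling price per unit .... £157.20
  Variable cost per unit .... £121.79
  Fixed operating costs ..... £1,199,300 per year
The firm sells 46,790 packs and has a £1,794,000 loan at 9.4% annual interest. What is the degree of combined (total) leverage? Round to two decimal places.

At 46,790 units, contribution = 46,790 × £35.41 = £1,656,833.90.
Operating income = contribution − fixed costs = £1,656,833.90 − £1,199,300 = £457,533.90. Interest = £168,636.00, so EBIT − I = £288,897.90.
DCL = contribution ÷ (EBIT − I) = £1,656,833.90 ÷ £288,897.90 = 5.7350.

5.74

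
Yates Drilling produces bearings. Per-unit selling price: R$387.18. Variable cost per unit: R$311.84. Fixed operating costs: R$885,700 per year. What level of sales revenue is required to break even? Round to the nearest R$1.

R$4,551,703

Contribution margin per unit = R$387.18 − R$311.84 = R$75.34, a CM ratio of R$75.34 ÷ R$387.18 = 0.1946.
Break-even revenue = fixed costs × price ÷ CM = R$885,700 × R$387.18 ÷ R$75.34 = R$4,551,703.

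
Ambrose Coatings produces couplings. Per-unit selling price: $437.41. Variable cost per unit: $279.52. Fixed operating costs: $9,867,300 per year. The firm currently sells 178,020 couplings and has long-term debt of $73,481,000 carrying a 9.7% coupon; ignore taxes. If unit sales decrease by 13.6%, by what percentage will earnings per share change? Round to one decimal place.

Contribution at this volume is 178,020 × $157.89 = $28,107,577.80.
EBIT = $28,107,577.80 − $9,867,300 = $18,240,277.80.
Interest = $7,127,657.00, so EBIT − I = $11,112,620.80.
DCL = total CM / (EBIT − I) = $28,107,577.80 / $11,112,620.80 = 2.5293.
EPS therefore changes by 2.5293 × (-13.6%) = -34.4%.

-34.4%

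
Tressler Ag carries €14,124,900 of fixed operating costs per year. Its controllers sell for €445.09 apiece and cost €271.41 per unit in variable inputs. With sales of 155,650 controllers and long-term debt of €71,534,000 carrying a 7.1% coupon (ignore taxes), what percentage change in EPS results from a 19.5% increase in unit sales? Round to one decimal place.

At 155,650 units, contribution = 155,650 × €173.68 = €27,033,292.00.
Subtracting fixed costs: EBIT = €27,033,292.00 − €14,124,900 = €12,908,392.00.
After interest of €5,078,914.00, pre-tax earnings = €7,829,478.00.
DCL = total CM / (EBIT − I) = €27,033,292.00 / €7,829,478.00 = 3.4528.
EPS therefore changes by 3.4528 × (+19.5%) = +67.3%.

+67.3%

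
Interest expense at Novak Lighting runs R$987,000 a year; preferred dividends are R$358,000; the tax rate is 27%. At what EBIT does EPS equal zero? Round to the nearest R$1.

R$1,477,411

Preferred dividends are paid after tax, so their pre-tax equivalent is R$358,000 ÷ (1 − 0.27) = R$490,410.96.
EPS = 0 when EBIT covers interest plus the pre-tax preferred burden: R$987,000 + R$490,410.96 = R$1,477,410.96.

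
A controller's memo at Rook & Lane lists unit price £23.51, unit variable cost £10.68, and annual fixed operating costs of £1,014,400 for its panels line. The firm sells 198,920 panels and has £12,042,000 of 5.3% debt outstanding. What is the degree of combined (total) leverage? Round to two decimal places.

2.84

Contribution at this volume is 198,920 × £12.83 = £2,552,143.60.
EBIT = £2,552,143.60 − £1,014,400 = £1,537,743.60. Interest = £638,226.00, so EBIT − I = £899,517.60.
Degree of total leverage = total CM / (EBIT − interest) = £2,552,143.60 / £899,517.60 = 2.8372.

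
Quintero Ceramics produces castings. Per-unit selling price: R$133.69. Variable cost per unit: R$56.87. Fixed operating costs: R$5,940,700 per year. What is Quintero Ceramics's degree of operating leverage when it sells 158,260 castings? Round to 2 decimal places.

Contribution at this volume is 158,260 × R$76.82 = R$12,157,533.20.
Subtracting fixed costs: EBIT = R$12,157,533.20 − R$5,940,700 = R$6,216,833.20.
So DOL = total CM / EBIT = R$12,157,533.20 / R$6,216,833.20 = 1.9556.

1.96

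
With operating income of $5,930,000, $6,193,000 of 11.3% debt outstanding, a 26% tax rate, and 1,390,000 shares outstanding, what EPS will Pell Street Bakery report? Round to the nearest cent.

Interest = $699,809.00, so EBT = $5,930,000 − $699,809.00 = $5,230,191.00.
After tax at 26%: net income = $5,230,191.00 × 0.74 = $3,870,341.34.
EPS = $3,870,341.34 ÷ 1,390,000 = $2.78.

$2.78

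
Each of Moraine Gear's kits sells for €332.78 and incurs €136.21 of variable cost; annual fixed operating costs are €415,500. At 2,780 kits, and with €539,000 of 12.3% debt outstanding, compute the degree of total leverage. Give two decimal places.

8.45

Total contribution margin = 2,780 × €196.57 = €546,464.60.
Operating income = contribution − fixed costs = €546,464.60 − €415,500 = €130,964.60. Interest = €66,297.00, so EBIT − I = €64,667.60.
Degree of total leverage = total CM / (EBIT − interest) = €546,464.60 / €64,667.60 = 8.4504.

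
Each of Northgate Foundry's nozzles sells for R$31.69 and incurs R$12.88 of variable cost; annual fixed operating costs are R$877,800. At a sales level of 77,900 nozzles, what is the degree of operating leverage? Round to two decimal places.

2.49

At 77,900 units, contribution = 77,900 × R$18.81 = R$1,465,299.00.
Subtracting fixed costs: EBIT = R$1,465,299.00 − R$877,800 = R$587,499.00.
So DOL = total CM / EBIT = R$1,465,299.00 / R$587,499.00 = 2.4941.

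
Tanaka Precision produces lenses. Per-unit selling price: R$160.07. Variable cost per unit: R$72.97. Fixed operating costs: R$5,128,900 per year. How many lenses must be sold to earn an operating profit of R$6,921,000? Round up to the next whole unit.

Each unit contributes R$160.07 − R$72.97 = R$87.10.
Required volume = (fixed costs + target profit) ÷ CM = (R$5,128,900 + R$6,921,000) ÷ R$87.10 = 138,345.58, so 138,346 lenses.

138,346 lenses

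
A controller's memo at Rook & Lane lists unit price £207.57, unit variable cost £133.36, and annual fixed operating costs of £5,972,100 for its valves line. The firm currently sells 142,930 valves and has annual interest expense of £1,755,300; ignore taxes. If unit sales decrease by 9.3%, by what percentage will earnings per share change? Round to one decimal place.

Total contribution margin = 142,930 × £74.21 = £10,606,835.30.
EBIT = £10,606,835.30 − £5,972,100 = £4,634,735.30.
After interest of £1,755,300.00, pre-tax earnings = £2,879,435.30.
DCL = total CM / (EBIT − I) = £10,606,835.30 / £2,879,435.30 = 3.6837.
%ΔEPS = DCL × %ΔSales = 3.6837 × -9.3% = -34.3%.

-34.3%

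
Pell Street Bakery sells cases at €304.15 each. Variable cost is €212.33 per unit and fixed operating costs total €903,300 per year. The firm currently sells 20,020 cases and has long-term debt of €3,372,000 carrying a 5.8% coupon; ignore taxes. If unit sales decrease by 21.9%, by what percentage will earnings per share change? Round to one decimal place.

-54.4%

At 20,020 units, contribution = 20,020 × €91.82 = €1,838,236.40.
EBIT = €1,838,236.40 − €903,300 = €934,936.40.
After interest of €195,576.00, pre-tax earnings = €739,360.40.
DCL = total CM / (EBIT − I) = €1,838,236.40 / €739,360.40 = 2.4863.
%ΔEPS = DCL × %ΔSales = 2.4863 × -21.9% = -54.4%.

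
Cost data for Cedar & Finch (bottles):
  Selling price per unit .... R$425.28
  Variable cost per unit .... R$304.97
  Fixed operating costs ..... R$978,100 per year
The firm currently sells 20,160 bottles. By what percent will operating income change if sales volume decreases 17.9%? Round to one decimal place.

Contribution at this volume is 20,160 × R$120.31 = R$2,425,449.60.
EBIT = R$2,425,449.60 − R$978,100 = R$1,447,349.60.
Degree of operating leverage = R$2,425,449.60 / R$1,447,349.60 = 1.6758.
So EBIT moves 1.6758 × (-17.9%) = -30.0%.

-30.0%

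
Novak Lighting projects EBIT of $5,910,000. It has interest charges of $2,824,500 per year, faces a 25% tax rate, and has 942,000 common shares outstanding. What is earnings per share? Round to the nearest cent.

Interest = $2,824,500.00, so EBT = $5,910,000 − $2,824,500.00 = $3,085,500.00.
Net income = $3,085,500.00 × (1 − 0.25) = $2,314,125.00.
EPS = $2,314,125.00 ÷ 942,000 = $2.46.

$2.46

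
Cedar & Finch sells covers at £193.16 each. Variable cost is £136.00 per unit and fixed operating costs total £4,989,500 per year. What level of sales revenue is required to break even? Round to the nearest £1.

CM per unit = £193.16 − £136.00 = £57.16; CM ratio = £57.16 / £193.16 = 0.2959.
Break-even revenue = fixed costs × price ÷ CM = £4,989,500 × £193.16 ÷ £57.16 = £16,860,949.

£16,860,949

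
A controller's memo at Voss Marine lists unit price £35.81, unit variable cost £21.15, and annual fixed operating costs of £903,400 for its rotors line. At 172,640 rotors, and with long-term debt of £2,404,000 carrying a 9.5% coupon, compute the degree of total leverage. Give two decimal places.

Total contribution margin = 172,640 × £14.66 = £2,530,902.40.
Subtracting fixed costs: EBIT = £2,530,902.40 − £903,400 = £1,627,502.40. Interest = £228,380.00, so EBIT − I = £1,399,122.40.
DCL = contribution ÷ (EBIT − I) = £2,530,902.40 ÷ £1,399,122.40 = 1.8089.

1.81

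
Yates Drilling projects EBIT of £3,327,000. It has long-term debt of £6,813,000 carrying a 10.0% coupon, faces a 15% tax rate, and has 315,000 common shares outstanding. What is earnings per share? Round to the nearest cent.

Interest = £681,300.00, so EBT = £3,327,000 − £681,300.00 = £2,645,700.00.
After tax at 15%: net income = £2,645,700.00 × 0.85 = £2,248,845.00.
EPS = £2,248,845.00 ÷ 315,000 = £7.14.

£7.14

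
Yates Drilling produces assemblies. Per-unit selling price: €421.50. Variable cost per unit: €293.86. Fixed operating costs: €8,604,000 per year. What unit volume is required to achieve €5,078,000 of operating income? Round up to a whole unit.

Unit CM = price − variable cost = €421.50 − €293.86 = €127.64.
Required volume = (fixed costs + target profit) ÷ CM = (€8,604,000 + €5,078,000) ÷ €127.64 = 107,192.10, so 107,193 assemblies.

107,193 assemblies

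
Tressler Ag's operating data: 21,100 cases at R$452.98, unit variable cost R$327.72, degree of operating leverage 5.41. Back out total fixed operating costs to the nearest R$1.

Contribution at this volume is 21,100 × R$125.26 = R$2,642,986.00.
Since DOL = CM ÷ EBIT, EBIT = R$2,642,986.00 ÷ 5.41 = R$488,537.15.
And FC = contribution − EBIT = R$2,642,986.00 − R$488,537.15 = R$2,154,449.

R$2,154,449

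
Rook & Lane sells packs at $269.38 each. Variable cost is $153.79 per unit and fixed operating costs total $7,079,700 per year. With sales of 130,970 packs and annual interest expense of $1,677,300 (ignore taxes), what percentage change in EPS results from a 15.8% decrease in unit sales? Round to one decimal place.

Contribution at this volume is 130,970 × $115.59 = $15,138,822.30.
EBIT = $15,138,822.30 − $7,079,700 = $8,059,122.30.
Interest = $1,677,300.00, so EBIT − I = $6,381,822.30.
DCL = total CM / (EBIT − I) = $15,138,822.30 / $6,381,822.30 = 2.3722.
%ΔEPS = DCL × %ΔSales = 2.3722 × -15.8% = -37.5%.

-37.5%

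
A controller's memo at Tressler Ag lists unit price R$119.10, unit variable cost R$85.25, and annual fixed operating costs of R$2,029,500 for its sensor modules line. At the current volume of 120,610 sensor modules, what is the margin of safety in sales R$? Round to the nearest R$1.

Unit CM = price − variable cost = R$119.10 − R$85.25 = R$33.85. Break-even units = R$2,029,500 ÷ R$33.85 = 59,955.69; break-even revenue = 59,955.69 × R$119.10 = R$7,140,722.30.
Current sales = 120,610 × R$119.10 = R$14,364,651.00.
Margin of safety = R$14,364,651.00 − R$7,140,722.30 = R$7,223,929.

R$7,223,929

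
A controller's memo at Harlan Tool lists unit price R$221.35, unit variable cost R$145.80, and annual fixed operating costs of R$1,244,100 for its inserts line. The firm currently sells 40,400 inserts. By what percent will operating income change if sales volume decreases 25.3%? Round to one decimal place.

Total contribution margin = 40,400 × R$75.55 = R$3,052,220.00.
EBIT = R$3,052,220.00 − R$1,244,100 = R$1,808,120.00.
DOL = contribution ÷ EBIT = R$3,052,220.00 ÷ R$1,808,120.00 = 1.6881.
%ΔEBIT = DOL × %ΔSales = 1.6881 × -25.3% = -42.7%.

-42.7%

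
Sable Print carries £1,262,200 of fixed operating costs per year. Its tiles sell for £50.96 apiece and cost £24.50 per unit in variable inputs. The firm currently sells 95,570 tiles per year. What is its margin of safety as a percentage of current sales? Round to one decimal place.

Contribution margin per unit = £50.96 − £24.50 = £26.46. Break-even units = £1,262,200 ÷ £26.46 = 47,702.19; break-even revenue = 47,702.19 × £50.96 = £2,430,903.70.
Actual sales revenue = 95,570 × £50.96 = £4,870,247.20.
Margin of safety = (£4,870,247.20 − £2,430,903.70) ÷ £4,870,247.20 = 50.1%.

50.1%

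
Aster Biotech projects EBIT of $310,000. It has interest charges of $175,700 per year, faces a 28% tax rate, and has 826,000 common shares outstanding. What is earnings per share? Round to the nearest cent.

Interest = $175,700.00, so EBT = $310,000 − $175,700.00 = $134,300.00.
Net income = $134,300.00 × (1 − 0.28) = $96,696.00.
Per share: $96,696.00 / 826,000 shares = $0.12.

$0.12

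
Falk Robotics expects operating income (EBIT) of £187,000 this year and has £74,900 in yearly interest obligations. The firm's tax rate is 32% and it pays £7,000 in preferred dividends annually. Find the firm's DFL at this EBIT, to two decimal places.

1.84

Annual interest charges come to £74,900.00.
Pre-tax preferred-dividend burden = £7,000 ÷ (1 − 0.32) = £10,294.12.
DFL = EBIT ÷ [EBIT − I − D_p/(1−t)] = £187,000 ÷ [£187,000 − £74,900.00 − £10,294.12] = £187,000 ÷ £101,805.88 = 1.8368.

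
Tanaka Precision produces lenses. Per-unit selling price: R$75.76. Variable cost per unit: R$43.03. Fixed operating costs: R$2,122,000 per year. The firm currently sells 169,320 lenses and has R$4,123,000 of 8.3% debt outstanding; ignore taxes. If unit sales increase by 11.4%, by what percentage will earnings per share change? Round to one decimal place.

At 169,320 units, contribution = 169,320 × R$32.73 = R$5,541,843.60.
Subtracting fixed costs: EBIT = R$5,541,843.60 − R$2,122,000 = R$3,419,843.60.
Interest = R$342,209.00, so EBIT − I = R$3,077,634.60.
Degree of combined leverage = contribution ÷ (EBIT − I) = R$5,541,843.60 ÷ R$3,077,634.60 = 1.8007.
EPS therefore changes by 1.8007 × (+11.4%) = +20.5%.

+20.5%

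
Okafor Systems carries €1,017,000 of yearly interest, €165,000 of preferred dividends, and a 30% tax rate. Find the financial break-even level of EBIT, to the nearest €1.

€1,252,714

Preferred dividends are paid after tax, so their pre-tax equivalent is €165,000 ÷ (1 − 0.30) = €235,714.29.
Financial break-even EBIT = interest + D_p ÷ (1 − t) = €1,017,000 + €235,714.29 = €1,252,714.29.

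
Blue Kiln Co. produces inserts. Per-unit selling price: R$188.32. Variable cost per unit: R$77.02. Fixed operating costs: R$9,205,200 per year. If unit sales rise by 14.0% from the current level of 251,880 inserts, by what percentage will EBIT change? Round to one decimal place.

+20.8%

Contribution at this volume is 251,880 × R$111.30 = R$28,034,244.00.
Subtracting fixed costs: EBIT = R$28,034,244.00 − R$9,205,200 = R$18,829,044.00.
DOL = contribution ÷ EBIT = R$28,034,244.00 ÷ R$18,829,044.00 = 1.4889.
Operating income changes by 1.4889 × +14.0% = +20.8%.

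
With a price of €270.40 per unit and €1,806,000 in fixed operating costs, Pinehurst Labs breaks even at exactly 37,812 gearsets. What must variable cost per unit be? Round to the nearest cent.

€222.64

At break-even, FC = Q × (P − VC), so P − VC = €1,806,000 ÷ 37,812 = €47.7626.
Hence VC = price − CM = €270.40 − €47.7626 = €222.64.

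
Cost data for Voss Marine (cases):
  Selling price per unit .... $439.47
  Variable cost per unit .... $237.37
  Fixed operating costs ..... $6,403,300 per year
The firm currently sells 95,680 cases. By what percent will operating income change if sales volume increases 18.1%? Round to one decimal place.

+27.1%

Total contribution margin = 95,680 × $202.10 = $19,336,928.00.
Subtracting fixed costs: EBIT = $19,336,928.00 − $6,403,300 = $12,933,628.00.
So DOL = total CM / EBIT = $19,336,928.00 / $12,933,628.00 = 1.4951.
So EBIT moves 1.4951 × (+18.1%) = +27.1%.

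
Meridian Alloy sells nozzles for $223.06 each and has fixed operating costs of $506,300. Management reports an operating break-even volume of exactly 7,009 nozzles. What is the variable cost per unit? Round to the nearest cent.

At break-even, FC = Q × (P − VC), so P − VC = $506,300 ÷ 7,009 = $72.2357.
Hence VC = price − CM = $223.06 − $72.2357 = $150.82.

$150.82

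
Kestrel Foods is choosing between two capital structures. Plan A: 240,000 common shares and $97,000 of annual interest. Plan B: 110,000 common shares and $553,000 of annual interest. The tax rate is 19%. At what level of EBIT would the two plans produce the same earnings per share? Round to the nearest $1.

Set EPS_A = EPS_B: (EBIT − $97,000)(1 − 0.19) ÷ 240,000 = (EBIT − $553,000)(1 − 0.19) ÷ 110,000.
Cancelling (1 − t) and cross-multiplying: 110,000·(EBIT − 97,000) = 240,000·(EBIT − 553,000).
Solving, EBIT = (553,000·240,000 − 97,000·110,000) / (240,000 − 110,000) = 122,050,000,000 / 130,000 = 938,846.15.

$938,846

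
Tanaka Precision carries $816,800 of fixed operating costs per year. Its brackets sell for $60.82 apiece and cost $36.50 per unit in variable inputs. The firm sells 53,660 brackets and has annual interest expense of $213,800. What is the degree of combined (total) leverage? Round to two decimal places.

At 53,660 units, contribution = 53,660 × $24.32 = $1,305,011.20.
EBIT = $1,305,011.20 − $816,800 = $488,211.20. Interest = $213,800.00.
DOL = $1,305,011.20 ÷ $488,211.20 = 2.6730; DFL = $488,211.20 ÷ $274,411.20 = 1.7791.
DCL = DOL × DFL = 2.6730 × 1.7791 = 4.7555.

4.76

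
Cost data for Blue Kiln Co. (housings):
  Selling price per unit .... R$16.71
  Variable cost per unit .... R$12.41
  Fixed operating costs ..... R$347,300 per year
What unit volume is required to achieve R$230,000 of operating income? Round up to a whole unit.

134,256 housings

Contribution margin per unit = R$16.71 − R$12.41 = R$4.30.
Required volume = (fixed costs + target profit) ÷ CM = (R$347,300 + R$230,000) ÷ R$4.30 = 134,255.81, so 134,256 housings.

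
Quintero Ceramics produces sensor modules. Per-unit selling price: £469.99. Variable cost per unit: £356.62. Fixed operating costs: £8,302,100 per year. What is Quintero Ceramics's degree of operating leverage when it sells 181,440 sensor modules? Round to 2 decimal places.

Contribution at this volume is 181,440 × £113.37 = £20,569,852.80.
Subtracting fixed costs: EBIT = £20,569,852.80 − £8,302,100 = £12,267,752.80.
Degree of operating leverage = £20,569,852.80 / £12,267,752.80 = 1.6767.

1.68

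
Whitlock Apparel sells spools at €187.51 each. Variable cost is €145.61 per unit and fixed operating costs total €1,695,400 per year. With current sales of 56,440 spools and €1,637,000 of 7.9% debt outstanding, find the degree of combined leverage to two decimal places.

4.38

Contribution at this volume is 56,440 × €41.90 = €2,364,836.00.
Subtracting fixed costs: EBIT = €2,364,836.00 − €1,695,400 = €669,436.00. Interest = €129,323.00, so EBIT − I = €540,113.00.
Degree of total leverage = total CM / (EBIT − interest) = €2,364,836.00 / €540,113.00 = 4.3784.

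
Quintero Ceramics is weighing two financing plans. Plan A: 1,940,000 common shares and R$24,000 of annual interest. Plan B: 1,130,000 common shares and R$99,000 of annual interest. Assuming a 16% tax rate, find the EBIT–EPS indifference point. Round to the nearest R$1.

Set EPS_A = EPS_B: (EBIT − R$24,000)(1 − 0.16) ÷ 1,940,000 = (EBIT − R$99,000)(1 − 0.16) ÷ 1,130,000.
The (1 − t) factor cancels: (EBIT − 24,000) × 1,130,000 = (EBIT − 99,000) × 1,940,000.
Solving, EBIT = (99,000·1,940,000 − 24,000·1,130,000) / (1,940,000 − 1,130,000) = 164,940,000,000 / 810,000 = 203,629.63.

R$203,630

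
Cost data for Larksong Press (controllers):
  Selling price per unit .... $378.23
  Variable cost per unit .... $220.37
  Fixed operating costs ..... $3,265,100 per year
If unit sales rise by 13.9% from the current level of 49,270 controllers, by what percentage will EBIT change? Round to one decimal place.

Total contribution margin = 49,270 × $157.86 = $7,777,762.20.
Operating income = contribution − fixed costs = $7,777,762.20 − $3,265,100 = $4,512,662.20.
So DOL = total CM / EBIT = $7,777,762.20 / $4,512,662.20 = 1.7235.
So EBIT moves 1.7235 × (+13.9%) = +24.0%.

+24.0%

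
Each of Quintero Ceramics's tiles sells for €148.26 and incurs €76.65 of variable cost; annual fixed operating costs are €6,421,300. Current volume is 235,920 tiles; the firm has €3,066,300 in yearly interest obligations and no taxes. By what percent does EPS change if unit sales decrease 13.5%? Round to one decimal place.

-30.8%

Contribution at this volume is 235,920 × €71.61 = €16,894,231.20.
EBIT = €16,894,231.20 − €6,421,300 = €10,472,931.20.
After interest of €3,066,300.00, pre-tax earnings = €7,406,631.20.
DCL = total CM / (EBIT − I) = €16,894,231.20 / €7,406,631.20 = 2.2810.
%ΔEPS = DCL × %ΔSales = 2.2810 × -13.5% = -30.8%.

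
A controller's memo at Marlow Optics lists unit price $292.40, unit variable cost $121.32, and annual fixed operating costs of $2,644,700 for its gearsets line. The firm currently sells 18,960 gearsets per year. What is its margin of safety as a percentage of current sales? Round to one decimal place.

18.5%

Each unit contributes $292.40 − $121.32 = $171.08. Break-even units = $2,644,700 ÷ $171.08 = 15,458.85; break-even revenue = 15,458.85 × $292.40 = $4,520,167.64.
Current sales = 18,960 × $292.40 = $5,543,904.00.
Margin of safety = ($5,543,904.00 − $4,520,167.64) ÷ $5,543,904.00 = 18.5%.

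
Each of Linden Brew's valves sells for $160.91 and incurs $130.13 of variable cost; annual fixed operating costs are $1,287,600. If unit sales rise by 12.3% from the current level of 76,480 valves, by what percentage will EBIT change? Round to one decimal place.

Total contribution margin = 76,480 × $30.78 = $2,354,054.40.
EBIT = $2,354,054.40 − $1,287,600 = $1,066,454.40.
So DOL = total CM / EBIT = $2,354,054.40 / $1,066,454.40 = 2.2074.
%ΔEBIT = DOL × %ΔSales = 2.2074 × +12.3% = +27.2%.

+27.2%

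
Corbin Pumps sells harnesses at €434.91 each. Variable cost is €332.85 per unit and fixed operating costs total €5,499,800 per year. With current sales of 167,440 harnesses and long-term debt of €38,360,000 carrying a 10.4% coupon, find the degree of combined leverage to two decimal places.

2.25

Contribution at this volume is 167,440 × €102.06 = €17,088,926.40.
EBIT = €17,088,926.40 − €5,499,800 = €11,589,126.40. Interest = €3,989,440.00, so EBIT − I = €7,599,686.40.
DCL = contribution ÷ (EBIT − I) = €17,088,926.40 ÷ €7,599,686.40 = 2.2486.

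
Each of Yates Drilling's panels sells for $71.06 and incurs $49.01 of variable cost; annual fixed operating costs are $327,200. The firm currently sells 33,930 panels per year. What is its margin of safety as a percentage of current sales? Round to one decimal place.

56.3%

Each unit contributes $71.06 − $49.01 = $22.05. Break-even units = $327,200 ÷ $22.05 = 14,839.00; break-even revenue = 14,839.00 × $71.06 = $1,054,459.50.
Actual sales revenue = 33,930 × $71.06 = $2,411,065.80.
Margin of safety = ($2,411,065.80 − $1,054,459.50) ÷ $2,411,065.80 = 56.3%.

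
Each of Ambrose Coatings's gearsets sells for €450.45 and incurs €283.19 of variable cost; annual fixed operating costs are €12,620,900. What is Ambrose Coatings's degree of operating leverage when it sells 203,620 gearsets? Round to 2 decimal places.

1.59

Total contribution margin = 203,620 × €167.26 = €34,057,481.20.
EBIT = €34,057,481.20 − €12,620,900 = €21,436,581.20.
So DOL = total CM / EBIT = €34,057,481.20 / €21,436,581.20 = 1.5888.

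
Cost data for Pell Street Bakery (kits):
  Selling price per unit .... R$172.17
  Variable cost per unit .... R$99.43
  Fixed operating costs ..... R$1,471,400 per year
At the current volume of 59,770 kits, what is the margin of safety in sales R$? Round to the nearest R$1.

R$6,807,910

Contribution margin per unit = R$172.17 − R$99.43 = R$72.74. Break-even units = R$1,471,400 ÷ R$72.74 = 20,228.21; break-even revenue = 20,228.21 × R$172.17 = R$3,482,690.93.
Actual sales revenue = 59,770 × R$172.17 = R$10,290,600.90.
Margin of safety = R$10,290,600.90 − R$3,482,690.93 = R$6,807,910.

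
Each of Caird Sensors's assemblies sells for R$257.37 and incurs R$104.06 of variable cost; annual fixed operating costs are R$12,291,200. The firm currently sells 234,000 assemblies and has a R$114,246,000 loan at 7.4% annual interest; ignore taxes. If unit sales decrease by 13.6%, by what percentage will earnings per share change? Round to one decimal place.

-32.2%

Total contribution margin = 234,000 × R$153.31 = R$35,874,540.00.
Operating income = contribution − fixed costs = R$35,874,540.00 − R$12,291,200 = R$23,583,340.00.
Interest = R$8,454,204.00, so EBIT − I = R$15,129,136.00.
Degree of combined leverage = contribution ÷ (EBIT − I) = R$35,874,540.00 ÷ R$15,129,136.00 = 2.3712.
%ΔEPS = DCL × %ΔSales = 2.3712 × -13.6% = -32.2%.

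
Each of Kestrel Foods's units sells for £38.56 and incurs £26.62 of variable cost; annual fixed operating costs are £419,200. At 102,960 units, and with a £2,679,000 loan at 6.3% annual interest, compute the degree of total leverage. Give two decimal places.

1.92

At 102,960 units, contribution = 102,960 × £11.94 = £1,229,342.40.
Subtracting fixed costs: EBIT = £1,229,342.40 − £419,200 = £810,142.40. Interest = £168,777.00, so EBIT − I = £641,365.40.
Degree of total leverage = total CM / (EBIT − interest) = £1,229,342.40 / £641,365.40 = 1.9168.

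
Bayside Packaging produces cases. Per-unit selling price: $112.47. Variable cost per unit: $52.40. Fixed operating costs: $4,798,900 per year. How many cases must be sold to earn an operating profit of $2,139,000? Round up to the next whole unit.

Each unit contributes $112.47 − $52.40 = $60.07.
Required volume = (fixed costs + target profit) ÷ CM = ($4,798,900 + $2,139,000) ÷ $60.07 = 115,496.92, so 115,497 cases.

115,497 cases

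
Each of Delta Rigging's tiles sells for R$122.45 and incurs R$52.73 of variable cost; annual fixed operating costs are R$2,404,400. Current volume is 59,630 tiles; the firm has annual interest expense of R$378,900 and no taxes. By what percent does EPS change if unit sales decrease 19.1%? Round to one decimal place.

-57.8%

Total contribution margin = 59,630 × R$69.72 = R$4,157,403.60.
EBIT = R$4,157,403.60 − R$2,404,400 = R$1,753,003.60.
After interest of R$378,900.00, pre-tax earnings = R$1,374,103.60.
DCL = total CM / (EBIT − I) = R$4,157,403.60 / R$1,374,103.60 = 3.0255.
%ΔEPS = DCL × %ΔSales = 3.0255 × -19.1% = -57.8%.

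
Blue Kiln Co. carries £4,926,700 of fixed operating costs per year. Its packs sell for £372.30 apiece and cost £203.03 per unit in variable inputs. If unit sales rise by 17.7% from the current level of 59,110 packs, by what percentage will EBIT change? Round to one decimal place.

+34.9%

Contribution at this volume is 59,110 × £169.27 = £10,005,549.70.
Operating income = contribution − fixed costs = £10,005,549.70 − £4,926,700 = £5,078,849.70.
So DOL = total CM / EBIT = £10,005,549.70 / £5,078,849.70 = 1.9700.
%ΔEBIT = DOL × %ΔSales = 1.9700 × +17.7% = +34.9%.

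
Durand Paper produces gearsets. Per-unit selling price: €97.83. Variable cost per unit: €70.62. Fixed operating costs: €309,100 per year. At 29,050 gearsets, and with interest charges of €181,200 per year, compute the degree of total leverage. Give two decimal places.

2.63

Contribution at this volume is 29,050 × €27.21 = €790,450.50.
EBIT = €790,450.50 − €309,100 = €481,350.50. Interest = €181,200.00.
DOL = €790,450.50 ÷ €481,350.50 = 1.6422; DFL = €481,350.50 ÷ €300,150.50 = 1.6037.
Combined leverage = 1.6422 × 1.6037 = 2.6336.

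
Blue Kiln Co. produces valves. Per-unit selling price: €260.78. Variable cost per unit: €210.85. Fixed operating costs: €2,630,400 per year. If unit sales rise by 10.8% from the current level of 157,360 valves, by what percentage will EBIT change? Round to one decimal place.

Contribution at this volume is 157,360 × €49.93 = €7,856,984.80.
EBIT = €7,856,984.80 − €2,630,400 = €5,226,584.80.
Degree of operating leverage = €7,856,984.80 / €5,226,584.80 = 1.5033.
%ΔEBIT = DOL × %ΔSales = 1.5033 × +10.8% = +16.2%.

+16.2%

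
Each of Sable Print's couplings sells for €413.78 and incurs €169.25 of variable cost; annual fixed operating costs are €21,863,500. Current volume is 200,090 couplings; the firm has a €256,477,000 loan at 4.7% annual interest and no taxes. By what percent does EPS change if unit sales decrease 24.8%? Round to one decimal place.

-80.8%

Total contribution margin = 200,090 × €244.53 = €48,928,007.70.
Subtracting fixed costs: EBIT = €48,928,007.70 − €21,863,500 = €27,064,507.70.
Interest = €12,054,419.00, so EBIT − I = €15,010,088.70.
DCL = total CM / (EBIT − I) = €48,928,007.70 / €15,010,088.70 = 3.2597.
%ΔEPS = DCL × %ΔSales = 3.2597 × -24.8% = -80.8%.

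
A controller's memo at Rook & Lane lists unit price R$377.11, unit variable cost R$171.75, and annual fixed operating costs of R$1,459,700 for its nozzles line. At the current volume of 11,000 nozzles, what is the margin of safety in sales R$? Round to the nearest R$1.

Contribution margin per unit = R$377.11 − R$171.75 = R$205.36. Break-even units = R$1,459,700 ÷ R$205.36 = 7,108.01; break-even revenue = 7,108.01 × R$377.11 = R$2,680,499.94.
Current sales = 11,000 × R$377.11 = R$4,148,210.00.
Margin of safety = R$4,148,210.00 − R$2,680,499.94 = R$1,467,710.

R$1,467,710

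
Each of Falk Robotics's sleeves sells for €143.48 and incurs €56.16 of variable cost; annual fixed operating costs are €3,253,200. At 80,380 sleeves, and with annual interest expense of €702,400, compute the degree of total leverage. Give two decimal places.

2.29

Total contribution margin = 80,380 × €87.32 = €7,018,781.60.
EBIT = €7,018,781.60 − €3,253,200 = €3,765,581.60. Interest = €702,400.00.
DOL = €7,018,781.60 ÷ €3,765,581.60 = 1.8639; DFL = €3,765,581.60 ÷ €3,063,181.60 = 1.2293.
Combined leverage = 1.8639 × 1.2293 = 2.2913.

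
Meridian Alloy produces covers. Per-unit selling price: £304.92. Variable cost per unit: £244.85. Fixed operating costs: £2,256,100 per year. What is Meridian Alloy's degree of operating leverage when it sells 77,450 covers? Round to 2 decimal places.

1.94

Total contribution margin = 77,450 × £60.07 = £4,652,421.50.
EBIT = £4,652,421.50 − £2,256,100 = £2,396,321.50.
So DOL = total CM / EBIT = £4,652,421.50 / £2,396,321.50 = 1.9415.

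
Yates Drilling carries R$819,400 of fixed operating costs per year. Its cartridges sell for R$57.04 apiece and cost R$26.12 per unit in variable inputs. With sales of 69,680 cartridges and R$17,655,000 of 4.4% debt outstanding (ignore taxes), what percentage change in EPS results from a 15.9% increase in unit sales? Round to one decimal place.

At 69,680 units, contribution = 69,680 × R$30.92 = R$2,154,505.60.
Operating income = contribution − fixed costs = R$2,154,505.60 − R$819,400 = R$1,335,105.60.
After interest of R$776,820.00, pre-tax earnings = R$558,285.60.
Degree of combined leverage = contribution ÷ (EBIT − I) = R$2,154,505.60 ÷ R$558,285.60 = 3.8591.
%ΔEPS = DCL × %ΔSales = 3.8591 × +15.9% = +61.4%.

+61.4%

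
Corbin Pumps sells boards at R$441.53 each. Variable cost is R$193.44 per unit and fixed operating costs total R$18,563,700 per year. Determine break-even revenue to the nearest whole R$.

CM per unit = R$441.53 − R$193.44 = R$248.09; CM ratio = R$248.09 / R$441.53 = 0.5619.
Break-even sales = FC ÷ CM ratio = R$18,563,700 × R$441.53 / R$248.09 = R$33,038,133.

R$33,038,133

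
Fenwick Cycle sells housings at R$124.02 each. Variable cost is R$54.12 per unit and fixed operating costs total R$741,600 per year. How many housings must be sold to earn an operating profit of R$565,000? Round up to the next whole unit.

18,693 housings

Each unit contributes R$124.02 − R$54.12 = R$69.90.
Units = (FC + target) / CM = (R$741,600 + R$565,000) / R$69.90 = 18,692.42, so 18,693 housings.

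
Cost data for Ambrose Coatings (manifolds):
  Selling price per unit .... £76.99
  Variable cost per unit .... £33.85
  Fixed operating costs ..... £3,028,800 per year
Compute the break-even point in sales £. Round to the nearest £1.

CM per unit = £76.99 − £33.85 = £43.14; CM ratio = £43.14 / £76.99 = 0.5603.
Break-even sales = FC ÷ CM ratio = £3,028,800 × £76.99 / £43.14 = £5,405,362.

£5,405,362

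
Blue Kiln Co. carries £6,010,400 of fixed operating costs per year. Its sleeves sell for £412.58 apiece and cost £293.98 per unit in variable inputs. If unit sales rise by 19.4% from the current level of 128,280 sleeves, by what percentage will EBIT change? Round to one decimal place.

+32.1%

Total contribution margin = 128,280 × £118.60 = £15,214,008.00.
Subtracting fixed costs: EBIT = £15,214,008.00 − £6,010,400 = £9,203,608.00.
DOL = contribution ÷ EBIT = £15,214,008.00 ÷ £9,203,608.00 = 1.6530.
%ΔEBIT = DOL × %ΔSales = 1.6530 × +19.4% = +32.1%.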